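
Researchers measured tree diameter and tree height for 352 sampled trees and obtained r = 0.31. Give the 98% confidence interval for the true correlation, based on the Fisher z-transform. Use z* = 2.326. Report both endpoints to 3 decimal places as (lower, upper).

(0.194, 0.418)

Fisher z: z_r = atanh(r) = ½·ln((1+0.31)/(1−0.31)) = 0.320545
SE(z) = 1/√(n−3) = 1/√349 = 0.053529
98% ⇒ z* = 2.326; margin = 2.326·0.053529 = 0.124508
CI on z-scale: (0.196037, 0.445053)
Back-transform: tanh(0.196037) = 0.193564, tanh(0.445053) = 0.417824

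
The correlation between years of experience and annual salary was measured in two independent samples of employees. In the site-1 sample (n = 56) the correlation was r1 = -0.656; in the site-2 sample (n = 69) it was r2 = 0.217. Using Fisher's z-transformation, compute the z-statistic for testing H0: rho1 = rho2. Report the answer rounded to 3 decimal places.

-5.456

Fisher z-transforms: z1 = atanh(-0.656) = -0.785759, z2 = atanh(0.217) = 0.220506; difference d = -1.006265
Var(d) = 1/53 + 1/66 = 0.0188679 + 0.0151515 = 0.0340194
z = d/√Var(d) = -1.006265 / √0.0340194 = -1.006265 / 0.184443 = -5.456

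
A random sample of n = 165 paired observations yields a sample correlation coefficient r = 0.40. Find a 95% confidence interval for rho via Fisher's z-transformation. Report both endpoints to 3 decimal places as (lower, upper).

(0.263, 0.521)

Fisher z: z_r = atanh(r) = ½·ln((1+0.40)/(1−0.40)) = 0.423649
SE(z) = 1/√(n−3) = 1/√162 = 0.078567
95% ⇒ z* = 1.960; margin = 1.960·0.078567 = 0.153991
CI on z-scale: (0.269658, 0.577640)
Back-transform: tanh(0.269658) = 0.263307, tanh(0.577640) = 0.520948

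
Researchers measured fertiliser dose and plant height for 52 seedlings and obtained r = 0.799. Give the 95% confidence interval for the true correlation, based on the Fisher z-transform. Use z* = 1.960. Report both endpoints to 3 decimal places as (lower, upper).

Fisher z: z_r = atanh(r) = ½·ln((1+0.799)/(1−0.799)) = 1.095841
SE(z) = 1/√(n−3) = 1/√49 = 0.142857
95% ⇒ z* = 1.960; margin = 1.960·0.142857 = 0.280000
CI on z-scale: (0.815841, 1.375841)
Back-transform: tanh(0.815841) = 0.672800, tanh(1.375841) = 0.880017

(0.673, 0.880)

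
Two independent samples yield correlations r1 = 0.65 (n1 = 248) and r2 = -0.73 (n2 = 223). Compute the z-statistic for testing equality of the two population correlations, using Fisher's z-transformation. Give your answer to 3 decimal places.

18.346

z1 = atanh(0.65) = 0.775299,  z2 = atanh(-0.73) = -0.928727
SE = √(1/(n1−3) + 1/(n2−3)) = √(1/245 + 1/220) = √(0.0040816 + 0.0045455) = √0.0086271 = 0.092882
z = (z1 − z2)/SE = (0.775299 − (-0.928727)) / 0.092882 = 1.704026 / 0.092882 = 18.346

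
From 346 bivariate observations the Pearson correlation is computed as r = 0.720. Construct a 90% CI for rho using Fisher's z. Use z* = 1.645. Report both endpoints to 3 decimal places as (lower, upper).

(0.674, 0.760)

z_r = atanh(0.720) = 0.907645;  SE = 1/√(n−3) = 1/√343 = 0.053995
z-limits: 0.907645 ± 1.645·0.053995 = 0.907645 ± 0.088822 = [0.818823, 0.996467]
ρ-limits: (tanh 0.818823, tanh 0.996467) = (0.674, 0.760)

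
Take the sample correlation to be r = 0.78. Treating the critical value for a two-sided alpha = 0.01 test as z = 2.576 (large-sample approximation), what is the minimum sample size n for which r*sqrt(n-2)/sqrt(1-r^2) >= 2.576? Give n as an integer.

Need r·√(n−2)/√(1−r²) ≥ 2.576
√(n−2) ≥ 2.576·√(1−0.6084) / 0.78 = 2.576·0.625780 / 0.78 = 2.0667
n−2 ≥ 4.2712  ⇒  n ≥ 6.2712
Smallest integer n = 7

7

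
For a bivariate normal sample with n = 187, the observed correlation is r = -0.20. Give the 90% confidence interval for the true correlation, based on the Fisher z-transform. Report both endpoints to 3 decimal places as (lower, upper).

Fisher z: z_r = atanh(r) = ½·ln((1+(-0.20))/(1−(-0.20))) = -0.202733
SE(z) = 1/√(n−3) = 1/√184 = 0.073721
90% ⇒ z* = 1.645; margin = 1.645·0.073721 = 0.121271
CI on z-scale: (-0.324004, -0.081462)
Back-transform: tanh(-0.324004) = -0.313123, tanh(-0.081462) = -0.081282

(-0.313, -0.081)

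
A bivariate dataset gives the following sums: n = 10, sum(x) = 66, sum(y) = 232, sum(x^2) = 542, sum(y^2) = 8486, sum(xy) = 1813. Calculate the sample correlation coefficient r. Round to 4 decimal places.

0.4904

Numerator: nΣxy − (Σx)(Σy) = 10·1813 − (66)(232) = 2818
Denominator: √[(nΣx²−(Σx)²)(nΣy²−(Σy)²)]
  nΣx²−(Σx)² = 10·542 − 4356 = 1064;  nΣy²−(Σy)² = 10·8486 − 53824 = 31036
  √(1064·31036) = √33022304 = 5746.5036
r = 2818 / 5746.5036 = 0.4904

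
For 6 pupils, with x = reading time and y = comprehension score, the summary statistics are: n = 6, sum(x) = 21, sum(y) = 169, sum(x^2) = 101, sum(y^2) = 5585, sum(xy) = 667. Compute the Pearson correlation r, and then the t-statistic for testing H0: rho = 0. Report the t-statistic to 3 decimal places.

S_xy = nΣxy − ΣxΣy = 6·667 − 21·169 = 4002 − 3549 = 453
S_xx = nΣx² − (Σx)² = 6·101 − 21² = 606 − 441 = 165
S_yy = nΣy² − (Σy)² = 6·5585 − 169² = 33510 − 28561 = 4949
r = S_xy / √(S_xx·S_yy) = 453 / √(165·4949) = 453 / √816585 = 453 / 903.6509 = 0.5013
t = r·√(n−2)/√(1−r²) = 0.5013·√4 / √(1−0.251302) = 1.002600 / 0.865273 = 1.159

1.159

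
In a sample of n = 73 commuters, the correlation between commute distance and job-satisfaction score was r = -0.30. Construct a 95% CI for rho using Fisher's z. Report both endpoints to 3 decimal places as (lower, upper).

(-0.496, -0.075)

z_r = atanh(-0.30) = -0.309520;  SE = 1/√(n−3) = 1/√70 = 0.119523
z-limits: -0.309520 ± 1.960·0.119523 = -0.309520 ± 0.234265 = [-0.543785, -0.075255]
ρ-limits: (tanh -0.543785, tanh -0.075255) = (-0.496, -0.075)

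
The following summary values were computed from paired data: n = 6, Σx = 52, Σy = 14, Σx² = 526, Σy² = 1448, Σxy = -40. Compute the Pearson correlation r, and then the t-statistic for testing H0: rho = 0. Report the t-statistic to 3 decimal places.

-1.137

Numerator: nΣxy − (Σx)(Σy) = 6·(-40) − (52)(14) = -968
Denominator: √[(nΣx²−(Σx)²)(nΣy²−(Σy)²)]
  nΣx²−(Σx)² = 6·526 − 2704 = 452;  nΣy²−(Σy)² = 6·1448 − 196 = 8492
  √(452·8492) = √3838384 = 1959.1794
r = -968 / 1959.1794 = -0.4941
t = r·√(n−2)/√(1−r²) = -0.4941·√4 / √(1−0.244135) = -0.988200 / 0.869405 = -1.137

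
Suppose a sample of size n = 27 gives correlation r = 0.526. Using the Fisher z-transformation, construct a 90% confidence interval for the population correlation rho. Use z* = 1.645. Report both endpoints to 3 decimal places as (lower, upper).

z_r = atanh(0.526) = 0.584599;  SE = 1/√(n−3) = 1/√24 = 0.204124
z-limits: 0.584599 ± 1.645·0.204124 = 0.584599 ± 0.335784 = [0.248815, 0.920383]
ρ-limits: (tanh 0.248815, tanh 0.920383) = (0.244, 0.726)

(0.244, 0.726)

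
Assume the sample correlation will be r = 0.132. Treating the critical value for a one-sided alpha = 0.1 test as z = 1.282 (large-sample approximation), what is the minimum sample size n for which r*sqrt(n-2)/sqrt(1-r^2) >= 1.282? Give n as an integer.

95

r√(n−2)/√(1−r²) ≥ 1.282  ⇔  n−2 ≥ (1.282)²·(1−r²)/r²
(1−r²)/r² = (1−0.017424)/0.017424 = 56.3921
n ≥ 2 + 1.643524·56.3921 = 2 + 92.6818 = 94.6818
⌈94.6818⌉ = 95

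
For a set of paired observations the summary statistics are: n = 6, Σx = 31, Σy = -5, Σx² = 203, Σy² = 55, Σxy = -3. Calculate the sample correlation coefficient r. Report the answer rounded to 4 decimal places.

0.4893

S_xy = nΣxy − ΣxΣy = 6·(-3) − 31·(-5) = -18 − (-155) = 137
S_xx = nΣx² − (Σx)² = 6·203 − 31² = 1218 − 961 = 257
S_yy = nΣy² − (Σy)² = 6·55 − (-5)² = 330 − 25 = 305
r = S_xy / √(S_xx·S_yy) = 137 / √(257·305) = 137 / √78385 = 137 / 279.9732 = 0.4893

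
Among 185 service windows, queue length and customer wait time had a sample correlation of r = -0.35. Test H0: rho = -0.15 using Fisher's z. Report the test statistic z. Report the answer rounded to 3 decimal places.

-2.891

Fisher z: atanh(-0.35) = -0.365444, atanh(-0.15) = -0.151140
z = (z_r − z_0)·√(n−3) = (-0.365444 − (-0.151140))·√182 = -0.214304 · 13.490738 = -2.891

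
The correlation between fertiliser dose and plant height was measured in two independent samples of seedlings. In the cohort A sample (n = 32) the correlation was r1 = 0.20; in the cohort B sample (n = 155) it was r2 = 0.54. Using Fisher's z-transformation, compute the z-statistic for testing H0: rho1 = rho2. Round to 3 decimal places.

z1 = atanh(0.20) = 0.202733,  z2 = atanh(0.54) = 0.604156
SE = √(1/(n1−3) + 1/(n2−3)) = √(1/29 + 1/152) = √(0.0344828 + 0.0065789) = √0.0410617 = 0.202637
z = (z1 − z2)/SE = (0.202733 − 0.604156) / 0.202637 = -0.401423 / 0.202637 = -1.981

-1.981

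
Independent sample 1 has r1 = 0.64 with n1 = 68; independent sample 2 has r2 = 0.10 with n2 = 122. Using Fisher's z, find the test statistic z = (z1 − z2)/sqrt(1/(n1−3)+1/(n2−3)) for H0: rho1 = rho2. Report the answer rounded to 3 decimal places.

Fisher z-transforms: z1 = atanh(0.64) = 0.758174, z2 = atanh(0.10) = 0.100335; difference d = 0.657839
Var(d) = 1/65 + 1/119 = 0.0153846 + 0.0084034 = 0.0237880
z = d/√Var(d) = 0.657839 / √0.0237880 = 0.657839 / 0.154234 = 4.265

4.265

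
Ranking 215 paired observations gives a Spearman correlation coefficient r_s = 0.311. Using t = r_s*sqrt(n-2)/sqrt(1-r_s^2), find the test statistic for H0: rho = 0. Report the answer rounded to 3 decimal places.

t = r_s·√(n−2) / √(1−r_s²) with r_s = 0.311, n = 215
  = 0.311·√213 / √(1 − 0.096721)
  = 0.311·14.594520 / 0.950410
  = 4.538896 / 0.950410 = 4.776

4.776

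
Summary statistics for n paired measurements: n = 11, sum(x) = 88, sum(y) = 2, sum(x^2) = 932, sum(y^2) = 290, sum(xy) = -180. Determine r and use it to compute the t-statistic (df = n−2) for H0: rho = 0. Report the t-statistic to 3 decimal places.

S_xy = nΣxy − ΣxΣy = 11·(-180) − 88·2 = -1980 − 176 = -2156
S_xx = nΣx² − (Σx)² = 11·932 − 88² = 10252 − 7744 = 2508
S_yy = nΣy² − (Σy)² = 11·290 − 2² = 3190 − 4 = 3186
r = S_xy / √(S_xx·S_yy) = -2156 / √(2508·3186) = -2156 / √7990488 = -2156 / 2826.7451 = -0.7627
t = r·√(n−2)/√(1−r²) = -0.7627·√9 / √(1−0.581711) = -2.288100 / 0.646753 = -3.538

-3.538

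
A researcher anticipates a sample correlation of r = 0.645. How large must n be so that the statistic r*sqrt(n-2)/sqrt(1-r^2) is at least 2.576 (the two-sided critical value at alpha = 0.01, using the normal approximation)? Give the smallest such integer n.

Need r·√(n−2)/√(1−r²) ≥ 2.576
√(n−2) ≥ 2.576·√(1−0.416025) / 0.645 = 2.576·0.764183 / 0.645 = 3.0520
n−2 ≥ 9.3147  ⇒  n ≥ 11.3147
Smallest integer n = 12

12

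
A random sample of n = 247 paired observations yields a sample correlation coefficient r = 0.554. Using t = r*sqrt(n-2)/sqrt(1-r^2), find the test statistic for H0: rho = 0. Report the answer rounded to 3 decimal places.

1 − r² = 1 − 0.306916 = 0.693084;  √(1−r²) = 0.832517
√(n−2) = √245 = 15.652476
t = r·√(n−2)/√(1−r²) = 0.554 · 15.652476 / 0.832517 = 10.416

10.416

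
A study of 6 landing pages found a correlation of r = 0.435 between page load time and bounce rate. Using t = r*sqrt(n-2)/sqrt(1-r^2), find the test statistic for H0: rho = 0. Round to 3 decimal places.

0.966

t = r·√(n−2) / √(1−r²) with r = 0.435, n = 6
  = 0.435·√4 / √(1 − 0.189225)
  = 0.435·2.000000 / 0.900430
  = 0.870000 / 0.900430 = 0.966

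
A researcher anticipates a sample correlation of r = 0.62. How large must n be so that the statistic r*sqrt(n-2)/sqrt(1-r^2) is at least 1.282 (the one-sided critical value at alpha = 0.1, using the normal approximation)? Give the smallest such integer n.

5

r√(n−2)/√(1−r²) ≥ 1.282  ⇔  n−2 ≥ (1.282)²·(1−r²)/r²
(1−r²)/r² = (1−0.3844)/0.3844 = 1.6015
n ≥ 2 + 1.643524·1.6015 = 2 + 2.6321 = 4.6321
⌈4.6321⌉ = 5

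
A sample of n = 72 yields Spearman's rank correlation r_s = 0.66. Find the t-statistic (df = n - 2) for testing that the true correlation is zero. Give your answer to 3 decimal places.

1 − r_s² = 1 − 0.4356 = 0.5644;  √(1−r_s²) = 0.751266
√(n−2) = √70 = 8.366600
t = r_s·√(n−2)/√(1−r_s²) = 0.66 · 8.366600 / 0.751266 = 7.350

7.350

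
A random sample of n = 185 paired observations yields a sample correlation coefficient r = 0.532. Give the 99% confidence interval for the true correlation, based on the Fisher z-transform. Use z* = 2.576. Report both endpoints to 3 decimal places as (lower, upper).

(0.382, 0.655)

Fisher z: z_r = atanh(r) = ½·ln((1+0.532)/(1−0.532)) = 0.592931
SE(z) = 1/√(n−3) = 1/√182 = 0.074125
99% ⇒ z* = 2.576; margin = 2.576·0.074125 = 0.190946
CI on z-scale: (0.401985, 0.783877)
Back-transform: tanh(0.401985) = 0.381646, tanh(0.783877) = 0.654926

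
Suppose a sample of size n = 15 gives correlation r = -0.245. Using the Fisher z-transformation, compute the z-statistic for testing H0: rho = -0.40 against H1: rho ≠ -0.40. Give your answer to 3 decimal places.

0.601

Fisher z: atanh(-0.245) = -0.250087, atanh(-0.40) = -0.423649
z = (z_r − z_0)·√(n−3) = (-0.250087 − (-0.423649))·√12 = 0.173562 · 3.464102 = 0.601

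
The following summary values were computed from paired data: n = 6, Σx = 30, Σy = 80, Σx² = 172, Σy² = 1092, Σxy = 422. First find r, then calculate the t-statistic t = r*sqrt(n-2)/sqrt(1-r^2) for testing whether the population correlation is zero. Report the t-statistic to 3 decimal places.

S_xy = nΣxy − ΣxΣy = 6·422 − 30·80 = 2532 − 2400 = 132
S_xx = nΣx² − (Σx)² = 6·172 − 30² = 1032 − 900 = 132
S_yy = nΣy² − (Σy)² = 6·1092 − 80² = 6552 − 6400 = 152
r = S_xy / √(S_xx·S_yy) = 132 / √(132·152) = 132 / √20064 = 132 / 141.6474 = 0.9319
t = r·√(n−2)/√(1−r²) = 0.9319·√4 / √(1−0.868438) = 1.863800 / 0.362715 = 5.138

5.138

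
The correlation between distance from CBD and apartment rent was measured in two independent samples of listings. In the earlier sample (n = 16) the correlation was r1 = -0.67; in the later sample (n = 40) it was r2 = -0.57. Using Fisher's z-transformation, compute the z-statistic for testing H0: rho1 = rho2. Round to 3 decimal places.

-0.506

z1 = atanh(-0.67) = -0.810743,  z2 = atanh(-0.57) = -0.647523
SE = √(1/(n1−3) + 1/(n2−3)) = √(1/13 + 1/37) = √(0.0769231 + 0.0270270) = √0.1039501 = 0.322413
z = (z1 − z2)/SE = (-0.810743 − (-0.647523)) / 0.322413 = -0.163220 / 0.322413 = -0.506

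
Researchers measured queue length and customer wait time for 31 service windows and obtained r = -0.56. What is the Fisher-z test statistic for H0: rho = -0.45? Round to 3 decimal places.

z_r = atanh(-0.56) = -0.632833,  z_0 = atanh(-0.45) = -0.484700
SE = 1/√(n−3) = 1/√28 = 0.188982
z = (z_r − z_0)/SE = (-0.632833 − (-0.484700)) / 0.188982 = -0.148133 / 0.188982 = -0.784

-0.784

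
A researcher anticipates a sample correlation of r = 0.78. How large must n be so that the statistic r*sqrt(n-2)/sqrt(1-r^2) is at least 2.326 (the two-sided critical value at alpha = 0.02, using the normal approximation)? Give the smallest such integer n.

6

Need r·√(n−2)/√(1−r²) ≥ 2.326
√(n−2) ≥ 2.326·√(1−0.6084) / 0.78 = 2.326·0.625780 / 0.78 = 1.8661
n−2 ≥ 3.4823  ⇒  n ≥ 5.4823
Smallest integer n = 6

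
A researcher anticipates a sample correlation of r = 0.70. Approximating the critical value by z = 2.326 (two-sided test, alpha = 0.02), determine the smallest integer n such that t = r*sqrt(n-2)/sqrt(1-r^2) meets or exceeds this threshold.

8

r√(n−2)/√(1−r²) ≥ 2.326  ⇔  n−2 ≥ (2.326)²·(1−r²)/r²
(1−r²)/r² = (1−0.4900)/0.4900 = 1.0408
n ≥ 2 + 5.410276·1.0408 = 2 + 5.6310 = 7.6310
⌈7.6310⌉ = 8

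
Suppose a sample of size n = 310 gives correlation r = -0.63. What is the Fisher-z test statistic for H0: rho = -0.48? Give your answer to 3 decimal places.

z_r = atanh(-0.63) = -0.741416,  z_0 = atanh(-0.48) = -0.522984
SE = 1/√(n−3) = 1/√307 = 0.057073
z = (z_r − z_0)/SE = (-0.741416 − (-0.522984)) / 0.057073 = -0.218432 / 0.057073 = -3.827

-3.827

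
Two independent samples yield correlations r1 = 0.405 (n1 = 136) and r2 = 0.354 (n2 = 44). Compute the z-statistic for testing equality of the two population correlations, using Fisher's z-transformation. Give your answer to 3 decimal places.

Fisher z-transforms: z1 = atanh(0.405) = 0.429616, z2 = atanh(0.354) = 0.370009; difference d = 0.059607
Var(d) = 1/133 + 1/41 = 0.0075188 + 0.0243902 = 0.0319090
z = d/√Var(d) = 0.059607 / √0.0319090 = 0.059607 / 0.178631 = 0.334

0.334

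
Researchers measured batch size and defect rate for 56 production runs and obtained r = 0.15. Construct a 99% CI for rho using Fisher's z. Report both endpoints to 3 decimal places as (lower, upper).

(-0.200, 0.466)

Fisher z: z_r = atanh(r) = ½·ln((1+0.15)/(1−0.15)) = 0.151140
SE(z) = 1/√(n−3) = 1/√53 = 0.137361
99% ⇒ z* = 2.576; margin = 2.576·0.137361 = 0.353842
CI on z-scale: (-0.202702, 0.504982)
Back-transform: tanh(-0.202702) = -0.199971, tanh(0.504982) = 0.466026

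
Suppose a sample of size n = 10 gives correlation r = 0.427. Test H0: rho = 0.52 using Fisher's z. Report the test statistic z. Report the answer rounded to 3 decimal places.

z_r = atanh(0.427) = 0.456222,  z_0 = atanh(0.52) = 0.576340
SE = 1/√(n−3) = 1/√7 = 0.377964
z = (z_r − z_0)/SE = (0.456222 − 0.576340) / 0.377964 = -0.120118 / 0.377964 = -0.318

-0.318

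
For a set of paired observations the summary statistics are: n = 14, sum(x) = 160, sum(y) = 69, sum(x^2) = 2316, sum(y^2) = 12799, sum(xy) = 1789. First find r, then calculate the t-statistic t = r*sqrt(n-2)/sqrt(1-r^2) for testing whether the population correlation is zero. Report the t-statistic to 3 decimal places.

1.539

S_xy = nΣxy − ΣxΣy = 14·1789 − 160·69 = 25046 − 11040 = 14006
S_xx = nΣx² − (Σx)² = 14·2316 − 160² = 32424 − 25600 = 6824
S_yy = nΣy² − (Σy)² = 14·12799 − 69² = 179186 − 4761 = 174425
r = S_xy / √(S_xx·S_yy) = 14006 / √(6824·174425) = 14006 / √1190276200 = 14006 / 34500.3797 = 0.4060
t = r·√(n−2)/√(1−r²) = 0.4060·√12 / √(1−0.164836) = 1.406425 / 0.913873 = 1.539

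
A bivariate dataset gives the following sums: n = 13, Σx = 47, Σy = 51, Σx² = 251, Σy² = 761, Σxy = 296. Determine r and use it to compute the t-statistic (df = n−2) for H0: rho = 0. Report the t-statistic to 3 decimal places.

2.037

S_xy = nΣxy − ΣxΣy = 13·296 − 47·51 = 3848 − 2397 = 1451
S_xx = nΣx² − (Σx)² = 13·251 − 47² = 3263 − 2209 = 1054
S_yy = nΣy² − (Σy)² = 13·761 − 51² = 9893 − 2601 = 7292
r = S_xy / √(S_xx·S_yy) = 1451 / √(1054·7292) = 1451 / √7685768 = 1451 / 2772.3218 = 0.5234
t = r·√(n−2)/√(1−r²) = 0.5234·√11 / √(1−0.273948) = 1.735921 / 0.852087 = 2.037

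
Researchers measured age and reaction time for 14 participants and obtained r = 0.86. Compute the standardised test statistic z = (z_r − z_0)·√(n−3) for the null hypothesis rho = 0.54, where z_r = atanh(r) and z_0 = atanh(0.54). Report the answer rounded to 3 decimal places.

2.286

z_r = atanh(0.86) = 1.293345,  z_0 = atanh(0.54) = 0.604156
SE = 1/√(n−3) = 1/√11 = 0.301511
z = (z_r − z_0)/SE = (1.293345 − 0.604156) / 0.301511 = 0.689189 / 0.301511 = 2.286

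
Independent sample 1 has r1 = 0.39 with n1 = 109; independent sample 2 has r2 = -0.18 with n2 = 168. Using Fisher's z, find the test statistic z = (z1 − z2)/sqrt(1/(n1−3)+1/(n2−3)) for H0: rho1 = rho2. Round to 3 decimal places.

Fisher z-transforms: z1 = atanh(0.39) = 0.411800, z2 = atanh(-0.18) = -0.181983; difference d = 0.593783
Var(d) = 1/106 + 1/165 = 0.0094340 + 0.0060606 = 0.0154946
z = d/√Var(d) = 0.593783 / √0.0154946 = 0.593783 / 0.124477 = 4.770

4.770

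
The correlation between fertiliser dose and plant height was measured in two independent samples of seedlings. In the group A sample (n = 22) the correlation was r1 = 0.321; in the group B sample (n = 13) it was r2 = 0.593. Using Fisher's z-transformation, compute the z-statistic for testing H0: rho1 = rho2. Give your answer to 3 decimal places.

-0.895

z1 = atanh(0.321) = 0.332762,  z2 = atanh(0.593) = 0.682281
SE = √(1/(n1−3) + 1/(n2−3)) = √(1/19 + 1/10) = √(0.0526316 + 0.1000000) = √0.1526316 = 0.390681
z = (z1 − z2)/SE = (0.332762 − 0.682281) / 0.390681 = -0.349519 / 0.390681 = -0.895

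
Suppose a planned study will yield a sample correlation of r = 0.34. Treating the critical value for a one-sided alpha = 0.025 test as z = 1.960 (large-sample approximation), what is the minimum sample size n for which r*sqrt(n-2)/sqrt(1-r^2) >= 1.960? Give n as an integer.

32

Need r·√(n−2)/√(1−r²) ≥ 1.960
√(n−2) ≥ 1.960·√(1−0.1156) / 0.34 = 1.960·0.940425 / 0.34 = 5.4213
n−2 ≥ 29.3905  ⇒  n ≥ 31.3905
Smallest integer n = 32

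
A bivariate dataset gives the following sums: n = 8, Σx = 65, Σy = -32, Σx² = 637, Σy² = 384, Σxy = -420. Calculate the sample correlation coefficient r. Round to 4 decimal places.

S_xy = nΣxy − ΣxΣy = 8·(-420) − 65·(-32) = -3360 − (-2080) = -1280
S_xx = nΣx² − (Σx)² = 8·637 − 65² = 5096 − 4225 = 871
S_yy = nΣy² − (Σy)² = 8·384 − (-32)² = 3072 − 1024 = 2048
r = S_xy / √(S_xx·S_yy) = -1280 / √(871·2048) = -1280 / √1783808 = -1280 / 1335.5928 = -0.9584

-0.9584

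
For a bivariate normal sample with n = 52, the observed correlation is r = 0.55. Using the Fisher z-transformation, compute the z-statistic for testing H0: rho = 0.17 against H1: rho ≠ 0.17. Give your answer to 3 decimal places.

Fisher z: atanh(0.55) = 0.618381, atanh(0.17) = 0.171667
z = (z_r − z_0)·√(n−3) = (0.618381 − 0.171667)·√49 = 0.446714 · 7.000000 = 3.127

3.127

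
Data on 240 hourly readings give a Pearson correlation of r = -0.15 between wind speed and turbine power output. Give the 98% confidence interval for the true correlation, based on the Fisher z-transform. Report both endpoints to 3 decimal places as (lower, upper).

Fisher z: z_r = atanh(r) = ½·ln((1+(-0.15))/(1−(-0.15))) = -0.151140
SE(z) = 1/√(n−3) = 1/√237 = 0.064957
98% ⇒ z* = 2.326; margin = 2.326·0.064957 = 0.151090
CI on z-scale: (-0.302230, -0.000050)
Back-transform: tanh(-0.302230) = -0.293352, tanh(-0.000050) = -0.000050

(-0.293, 0.000)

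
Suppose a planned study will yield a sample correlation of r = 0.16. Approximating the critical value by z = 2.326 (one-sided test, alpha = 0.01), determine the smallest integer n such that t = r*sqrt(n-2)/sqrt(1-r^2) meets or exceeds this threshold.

r√(n−2)/√(1−r²) ≥ 2.326  ⇔  n−2 ≥ (2.326)²·(1−r²)/r²
(1−r²)/r² = (1−0.0256)/0.0256 = 38.0625
n ≥ 2 + 5.410276·38.0625 = 2 + 205.9286 = 207.9286
⌈207.9286⌉ = 208

208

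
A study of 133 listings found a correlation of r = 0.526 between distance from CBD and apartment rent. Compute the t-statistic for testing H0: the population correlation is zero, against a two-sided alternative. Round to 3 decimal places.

7.079

t = r·√(n−2) / √(1−r²) with r = 0.526, n = 133
  = 0.526·√131 / √(1 − 0.276676)
  = 0.526·11.445523 / 0.850485
  = 6.020345 / 0.850485 = 7.079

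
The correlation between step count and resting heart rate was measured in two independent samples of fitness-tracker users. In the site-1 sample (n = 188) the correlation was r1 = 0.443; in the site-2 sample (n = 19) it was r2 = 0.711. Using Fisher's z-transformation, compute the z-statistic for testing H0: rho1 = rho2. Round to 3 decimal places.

z1 = atanh(0.443) = 0.475957,  z2 = atanh(0.711) = 0.889203
SE = √(1/(n1−3) + 1/(n2−3)) = √(1/185 + 1/16) = √(0.0054054 + 0.0625000) = √0.0679054 = 0.260587
z = (z1 − z2)/SE = (0.475957 − 0.889203) / 0.260587 = -0.413246 / 0.260587 = -1.586

-1.586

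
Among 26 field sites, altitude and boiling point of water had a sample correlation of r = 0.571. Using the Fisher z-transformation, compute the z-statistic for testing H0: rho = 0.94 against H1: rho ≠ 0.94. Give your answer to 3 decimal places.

-5.223

z_r = atanh(0.571) = 0.649005,  z_0 = atanh(0.94) = 1.738049
SE = 1/√(n−3) = 1/√23 = 0.208514
z = (z_r − z_0)/SE = (0.649005 − 1.738049) / 0.208514 = -1.089044 / 0.208514 = -5.223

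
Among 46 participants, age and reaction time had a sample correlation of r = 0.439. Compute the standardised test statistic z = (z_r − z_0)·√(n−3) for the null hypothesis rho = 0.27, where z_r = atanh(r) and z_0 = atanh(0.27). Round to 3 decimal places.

1.273

Fisher z: atanh(0.439) = 0.470991, atanh(0.27) = 0.276864
z = (z_r − z_0)·√(n−3) = (0.470991 − 0.276864)·√43 = 0.194127 · 6.557439 = 1.273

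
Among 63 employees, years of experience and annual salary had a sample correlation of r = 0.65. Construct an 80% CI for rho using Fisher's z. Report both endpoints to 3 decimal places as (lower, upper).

z_r = atanh(0.65) = 0.775299;  SE = 1/√(n−3) = 1/√60 = 0.129099
z-limits: 0.775299 ± 1.282·0.129099 = 0.775299 ± 0.165505 = [0.609794, 0.940804]
ρ-limits: (tanh 0.609794, tanh 0.940804) = (0.544, 0.736)

(0.544, 0.736)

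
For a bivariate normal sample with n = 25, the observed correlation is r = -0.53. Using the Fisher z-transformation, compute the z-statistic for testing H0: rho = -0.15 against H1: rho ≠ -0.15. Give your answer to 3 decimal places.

-2.059

Fisher z: atanh(-0.53) = -0.590145, atanh(-0.15) = -0.151140
z = (z_r − z_0)·√(n−3) = (-0.590145 − (-0.151140))·√22 = -0.439005 · 4.690416 = -2.059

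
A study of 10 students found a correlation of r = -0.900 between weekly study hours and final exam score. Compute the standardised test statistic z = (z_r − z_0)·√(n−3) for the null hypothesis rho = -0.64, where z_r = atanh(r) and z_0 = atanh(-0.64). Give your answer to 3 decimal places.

-1.889

z_r = atanh(-0.900) = -1.472219,  z_0 = atanh(-0.64) = -0.758174
SE = 1/√(n−3) = 1/√7 = 0.377964
z = (z_r − z_0)/SE = (-1.472219 − (-0.758174)) / 0.377964 = -0.714045 / 0.377964 = -1.889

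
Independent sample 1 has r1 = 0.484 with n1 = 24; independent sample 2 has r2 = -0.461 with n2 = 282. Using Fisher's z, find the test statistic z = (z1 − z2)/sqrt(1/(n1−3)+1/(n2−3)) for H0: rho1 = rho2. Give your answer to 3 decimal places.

4.538

Fisher z-transforms: z1 = atanh(0.484) = 0.528195, z2 = atanh(-0.461) = -0.498580; difference d = 1.026775
Var(d) = 1/21 + 1/279 = 0.0476190 + 0.0035842 = 0.0512032
z = d/√Var(d) = 1.026775 / √0.0512032 = 1.026775 / 0.226281 = 4.538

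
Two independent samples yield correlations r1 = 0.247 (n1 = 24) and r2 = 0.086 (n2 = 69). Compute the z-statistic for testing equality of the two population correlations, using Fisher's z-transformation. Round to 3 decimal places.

z1 = atanh(0.247) = 0.252215,  z2 = atanh(0.086) = 0.086213
SE = √(1/(n1−3) + 1/(n2−3)) = √(1/21 + 1/66) = √(0.0476190 + 0.0151515) = √0.0627705 = 0.250540
z = (z1 − z2)/SE = (0.252215 − 0.086213) / 0.250540 = 0.166002 / 0.250540 = 0.663

0.663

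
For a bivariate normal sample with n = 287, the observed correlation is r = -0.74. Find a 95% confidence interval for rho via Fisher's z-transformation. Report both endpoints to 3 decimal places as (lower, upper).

Fisher z: z_r = atanh(r) = ½·ln((1+(-0.74))/(1−(-0.74))) = -0.950479
SE(z) = 1/√(n−3) = 1/√284 = 0.059339
95% ⇒ z* = 1.960; margin = 1.960·0.059339 = 0.116304
CI on z-scale: (-1.066783, -0.834175)
Back-transform: tanh(-1.066783) = -0.788246, tanh(-0.834175) = -0.682711

(-0.788, -0.683)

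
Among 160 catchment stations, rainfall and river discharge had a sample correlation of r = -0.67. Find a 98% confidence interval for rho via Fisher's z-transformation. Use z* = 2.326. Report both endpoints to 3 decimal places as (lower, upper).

(-0.760, -0.555)

Fisher z: z_r = atanh(r) = ½·ln((1+(-0.67))/(1−(-0.67))) = -0.810743
SE(z) = 1/√(n−3) = 1/√157 = 0.079809
98% ⇒ z* = 2.326; margin = 2.326·0.079809 = 0.185636
CI on z-scale: (-0.996379, -0.625107)
Back-transform: tanh(-0.996379) = -0.760069, tanh(-0.625107) = -0.554674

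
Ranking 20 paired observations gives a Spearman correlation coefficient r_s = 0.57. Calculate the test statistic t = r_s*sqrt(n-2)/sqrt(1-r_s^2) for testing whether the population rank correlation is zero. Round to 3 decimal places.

2.943

t = r_s·√(n−2) / √(1−r_s²) with r_s = 0.57, n = 20
  = 0.57·√18 / √(1 − 0.3249)
  = 0.57·4.242641 / 0.821645
  = 2.418305 / 0.821645 = 2.943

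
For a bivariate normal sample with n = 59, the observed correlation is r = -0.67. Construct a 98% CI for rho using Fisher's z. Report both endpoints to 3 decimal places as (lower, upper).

(-0.808, -0.462)

Fisher z: z_r = atanh(r) = ½·ln((1+(-0.67))/(1−(-0.67))) = -0.810743
SE(z) = 1/√(n−3) = 1/√56 = 0.133631
98% ⇒ z* = 2.326; margin = 2.326·0.133631 = 0.310826
CI on z-scale: (-1.121569, -0.499917)
Back-transform: tanh(-1.121569) = -0.808114, tanh(-0.499917) = -0.462052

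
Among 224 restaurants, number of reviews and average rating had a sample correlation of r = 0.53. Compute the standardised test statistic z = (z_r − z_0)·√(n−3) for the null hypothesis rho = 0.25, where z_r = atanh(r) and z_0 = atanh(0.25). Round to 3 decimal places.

Fisher z: atanh(0.53) = 0.590145, atanh(0.25) = 0.255413
z = (z_r − z_0)·√(n−3) = (0.590145 − 0.255413)·√221 = 0.334732 · 14.866069 = 4.976

4.976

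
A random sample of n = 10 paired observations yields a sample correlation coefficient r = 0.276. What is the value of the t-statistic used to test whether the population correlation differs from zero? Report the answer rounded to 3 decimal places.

0.812

t = r·√(n−2) / √(1−r²) with r = 0.276, n = 10
  = 0.276·√8 / √(1 − 0.076176)
  = 0.276·2.828427 / 0.961158
  = 0.780646 / 0.961158 = 0.812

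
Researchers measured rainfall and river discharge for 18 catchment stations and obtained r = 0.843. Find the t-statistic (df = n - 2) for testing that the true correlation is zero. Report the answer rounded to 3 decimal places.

1 − r² = 1 − 0.710649 = 0.289351;  √(1−r²) = 0.537914
√(n−2) = √16 = 4.000000
t = r·√(n−2)/√(1−r²) = 0.843 · 4.000000 / 0.537914 = 6.269

6.269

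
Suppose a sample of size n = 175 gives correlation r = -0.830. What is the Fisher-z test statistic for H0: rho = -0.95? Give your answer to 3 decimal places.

8.441

z_r = atanh(-0.830) = -1.188136,  z_0 = atanh(-0.95) = -1.831781
SE = 1/√(n−3) = 1/√172 = 0.076249
z = (z_r − z_0)/SE = (-1.188136 − (-1.831781)) / 0.076249 = 0.643645 / 0.076249 = 8.441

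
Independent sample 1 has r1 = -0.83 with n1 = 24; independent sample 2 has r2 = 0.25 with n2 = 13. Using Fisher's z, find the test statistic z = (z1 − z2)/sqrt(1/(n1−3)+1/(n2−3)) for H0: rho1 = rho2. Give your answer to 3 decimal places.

-3.757

z1 = atanh(-0.83) = -1.188136,  z2 = atanh(0.25) = 0.255413
SE = √(1/(n1−3) + 1/(n2−3)) = √(1/21 + 1/10) = √(0.0476190 + 0.1000000) = √0.1476190 = 0.384212
z = (z1 − z2)/SE = (-1.188136 − 0.255413) / 0.384212 = -1.443549 / 0.384212 = -3.757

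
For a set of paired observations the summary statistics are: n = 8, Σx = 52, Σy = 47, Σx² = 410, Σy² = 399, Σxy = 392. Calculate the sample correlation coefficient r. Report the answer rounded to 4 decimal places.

0.9196

S_xy = nΣxy − ΣxΣy = 8·392 − 52·47 = 3136 − 2444 = 692
S_xx = nΣx² − (Σx)² = 8·410 − 52² = 3280 − 2704 = 576
S_yy = nΣy² − (Σy)² = 8·399 − 47² = 3192 − 2209 = 983
r = S_xy / √(S_xx·S_yy) = 692 / √(576·983) = 692 / √566208 = 692 / 752.4679 = 0.9196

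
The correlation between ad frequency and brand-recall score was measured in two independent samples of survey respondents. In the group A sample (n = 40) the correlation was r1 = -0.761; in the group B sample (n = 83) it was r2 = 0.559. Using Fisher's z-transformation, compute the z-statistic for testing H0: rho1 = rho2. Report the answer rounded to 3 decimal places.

Fisher z-transforms: z1 = atanh(-0.761) = -0.998587, z2 = atanh(0.559) = 0.631377; difference d = -1.629964
Var(d) = 1/37 + 1/80 = 0.0270270 + 0.0125000 = 0.0395270
z = d/√Var(d) = -1.629964 / √0.0395270 = -1.629964 / 0.198814 = -8.198

-8.198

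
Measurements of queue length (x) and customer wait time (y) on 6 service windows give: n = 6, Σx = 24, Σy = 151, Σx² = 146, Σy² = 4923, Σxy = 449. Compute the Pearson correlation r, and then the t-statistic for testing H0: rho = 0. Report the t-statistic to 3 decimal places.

S_xy = nΣxy − ΣxΣy = 6·449 − 24·151 = 2694 − 3624 = -930
S_xx = nΣx² − (Σx)² = 6·146 − 24² = 876 − 576 = 300
S_yy = nΣy² − (Σy)² = 6·4923 − 151² = 29538 − 22801 = 6737
r = S_xy / √(S_xx·S_yy) = -930 / √(300·6737) = -930 / √2021100 = -930 / 1421.6540 = -0.6542
t = r·√(n−2)/√(1−r²) = -0.6542·√4 / √(1−0.427978) = -1.308400 / 0.756321 = -1.730

-1.730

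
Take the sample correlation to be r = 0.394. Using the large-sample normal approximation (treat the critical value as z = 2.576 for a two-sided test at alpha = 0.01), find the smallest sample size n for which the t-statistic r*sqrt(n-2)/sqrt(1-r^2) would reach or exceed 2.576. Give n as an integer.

39

r√(n−2)/√(1−r²) ≥ 2.576  ⇔  n−2 ≥ (2.576)²·(1−r²)/r²
(1−r²)/r² = (1−0.155236)/0.155236 = 5.4418
n ≥ 2 + 6.635776·5.4418 = 2 + 36.1106 = 38.1106
⌈38.1106⌉ = 39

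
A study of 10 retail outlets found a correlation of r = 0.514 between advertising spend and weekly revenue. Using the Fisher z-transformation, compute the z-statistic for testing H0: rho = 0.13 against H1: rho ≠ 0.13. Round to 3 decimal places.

Fisher z: atanh(0.514) = 0.568151, atanh(0.13) = 0.130740
z = (z_r − z_0)·√(n−3) = (0.568151 − 0.130740)·√7 = 0.437411 · 2.645751 = 1.157

1.157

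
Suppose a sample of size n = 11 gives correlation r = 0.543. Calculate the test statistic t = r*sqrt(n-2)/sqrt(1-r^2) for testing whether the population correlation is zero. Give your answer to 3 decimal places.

1.940

1 − r² = 1 − 0.294849 = 0.705151;  √(1−r²) = 0.839733
√(n−2) = √9 = 3.000000
t = r·√(n−2)/√(1−r²) = 0.543 · 3.000000 / 0.839733 = 1.940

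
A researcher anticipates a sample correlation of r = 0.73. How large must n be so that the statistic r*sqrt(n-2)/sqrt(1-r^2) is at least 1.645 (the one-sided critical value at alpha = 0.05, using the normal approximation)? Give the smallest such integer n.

r√(n−2)/√(1−r²) ≥ 1.645  ⇔  n−2 ≥ (1.645)²·(1−r²)/r²
(1−r²)/r² = (1−0.5329)/0.5329 = 0.8765
n ≥ 2 + 2.706025·0.8765 = 2 + 2.3718 = 4.3718
⌈4.3718⌉ = 5

5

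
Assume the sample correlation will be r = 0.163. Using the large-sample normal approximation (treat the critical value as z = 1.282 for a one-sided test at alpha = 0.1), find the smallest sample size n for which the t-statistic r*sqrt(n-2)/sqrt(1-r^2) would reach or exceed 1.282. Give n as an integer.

Need r·√(n−2)/√(1−r²) ≥ 1.282
√(n−2) ≥ 1.282·√(1−0.026569) / 0.163 = 1.282·0.986626 / 0.163 = 7.7598
n−2 ≥ 60.2145  ⇒  n ≥ 62.2145
Smallest integer n = 63

63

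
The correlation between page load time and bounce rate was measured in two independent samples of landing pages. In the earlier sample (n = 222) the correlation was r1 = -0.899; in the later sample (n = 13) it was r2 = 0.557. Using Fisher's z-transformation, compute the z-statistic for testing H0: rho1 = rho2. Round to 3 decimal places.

-6.480

z1 = atanh(-0.899) = -1.466981,  z2 = atanh(0.557) = 0.628473
SE = √(1/(n1−3) + 1/(n2−3)) = √(1/219 + 1/10) = √(0.0045662 + 0.1000000) = √0.1045662 = 0.323367
z = (z1 − z2)/SE = (-1.466981 − 0.628473) / 0.323367 = -2.095454 / 0.323367 = -6.480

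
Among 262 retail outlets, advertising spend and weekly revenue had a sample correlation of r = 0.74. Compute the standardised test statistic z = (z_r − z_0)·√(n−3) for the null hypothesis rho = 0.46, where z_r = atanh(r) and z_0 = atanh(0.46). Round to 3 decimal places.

7.293

z_r = atanh(0.74) = 0.950479,  z_0 = atanh(0.46) = 0.497311
SE = 1/√(n−3) = 1/√259 = 0.062137
z = (z_r − z_0)/SE = (0.950479 − 0.497311) / 0.062137 = 0.453168 / 0.062137 = 7.293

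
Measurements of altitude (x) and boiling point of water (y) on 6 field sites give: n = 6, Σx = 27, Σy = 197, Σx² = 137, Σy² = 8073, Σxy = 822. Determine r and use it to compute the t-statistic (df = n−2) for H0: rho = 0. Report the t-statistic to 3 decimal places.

Numerator: nΣxy − (Σx)(Σy) = 6·822 − (27)(197) = -387
Denominator: √[(nΣx²−(Σx)²)(nΣy²−(Σy)²)]
  nΣx²−(Σx)² = 6·137 − 729 = 93;  nΣy²−(Σy)² = 6·8073 − 38809 = 9629
  √(93·9629) = √895497 = 946.3070
r = -387 / 946.3070 = -0.4090
t = r·√(n−2)/√(1−r²) = -0.4090·√4 / √(1−0.167281) = -0.818000 / 0.912534 = -0.896

-0.896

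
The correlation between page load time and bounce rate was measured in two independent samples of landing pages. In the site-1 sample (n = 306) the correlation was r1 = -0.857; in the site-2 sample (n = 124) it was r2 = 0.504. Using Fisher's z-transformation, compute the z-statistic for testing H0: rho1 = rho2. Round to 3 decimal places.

-17.078

Fisher z-transforms: z1 = atanh(-0.857) = -1.281936, z2 = atanh(0.504) = 0.554654; difference d = -1.836590
Var(d) = 1/303 + 1/121 = 0.0033003 + 0.0082645 = 0.0115648
z = d/√Var(d) = -1.836590 / √0.0115648 = -1.836590 / 0.107540 = -17.078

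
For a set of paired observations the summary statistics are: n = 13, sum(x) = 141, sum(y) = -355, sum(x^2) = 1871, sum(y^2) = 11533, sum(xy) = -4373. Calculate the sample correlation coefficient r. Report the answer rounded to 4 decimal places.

S_xy = nΣxy − ΣxΣy = 13·(-4373) − 141·(-355) = -56849 − (-50055) = -6794
S_xx = nΣx² − (Σx)² = 13·1871 − 141² = 24323 − 19881 = 4442
S_yy = nΣy² − (Σy)² = 13·11533 − (-355)² = 149929 − 126025 = 23904
r = S_xy / √(S_xx·S_yy) = -6794 / √(4442·23904) = -6794 / √106181568 = -6794 / 10304.4441 = -0.6593

-0.6593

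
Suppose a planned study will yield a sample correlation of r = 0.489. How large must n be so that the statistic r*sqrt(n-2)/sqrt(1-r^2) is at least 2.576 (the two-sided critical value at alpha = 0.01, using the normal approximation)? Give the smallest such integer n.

Need r·√(n−2)/√(1−r²) ≥ 2.576
√(n−2) ≥ 2.576·√(1−0.239121) / 0.489 = 2.576·0.872284 / 0.489 = 4.5951
n−2 ≥ 21.1149  ⇒  n ≥ 23.1149
Smallest integer n = 24

24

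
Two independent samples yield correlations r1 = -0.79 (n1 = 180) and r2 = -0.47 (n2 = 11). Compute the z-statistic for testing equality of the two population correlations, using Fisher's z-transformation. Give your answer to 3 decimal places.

-1.553

Fisher z-transforms: z1 = atanh(-0.79) = -1.071432, z2 = atanh(-0.47) = -0.510070; difference d = -0.561362
Var(d) = 1/177 + 1/8 = 0.0056497 + 0.1250000 = 0.1306497
z = d/√Var(d) = -0.561362 / √0.1306497 = -0.561362 / 0.361455 = -1.553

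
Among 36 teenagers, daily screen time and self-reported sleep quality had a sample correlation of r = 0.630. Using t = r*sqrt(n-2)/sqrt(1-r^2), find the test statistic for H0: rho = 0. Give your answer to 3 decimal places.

4.730

1 − r² = 1 − 0.396900 = 0.603100;  √(1−r²) = 0.776595
√(n−2) = √34 = 5.830952
t = r·√(n−2)/√(1−r²) = 0.630 · 5.830952 / 0.776595 = 4.730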